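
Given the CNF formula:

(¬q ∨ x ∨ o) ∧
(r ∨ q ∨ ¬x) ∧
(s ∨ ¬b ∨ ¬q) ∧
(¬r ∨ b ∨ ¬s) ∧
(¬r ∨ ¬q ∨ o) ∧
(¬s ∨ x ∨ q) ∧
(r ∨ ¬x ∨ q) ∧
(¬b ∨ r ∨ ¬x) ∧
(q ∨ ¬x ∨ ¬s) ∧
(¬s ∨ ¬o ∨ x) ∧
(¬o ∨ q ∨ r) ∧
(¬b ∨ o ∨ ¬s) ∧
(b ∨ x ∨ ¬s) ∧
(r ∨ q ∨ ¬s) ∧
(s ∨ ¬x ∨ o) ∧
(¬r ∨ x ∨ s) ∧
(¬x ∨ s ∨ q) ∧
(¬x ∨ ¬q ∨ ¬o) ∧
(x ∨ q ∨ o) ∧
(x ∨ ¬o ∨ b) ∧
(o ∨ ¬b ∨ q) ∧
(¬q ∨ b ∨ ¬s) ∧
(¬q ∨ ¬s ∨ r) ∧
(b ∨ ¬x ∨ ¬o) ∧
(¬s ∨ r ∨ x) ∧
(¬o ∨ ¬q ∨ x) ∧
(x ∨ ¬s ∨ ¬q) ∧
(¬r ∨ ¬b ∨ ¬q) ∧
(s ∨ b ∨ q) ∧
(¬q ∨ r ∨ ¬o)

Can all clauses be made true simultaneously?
No

No, the formula is not satisfiable.

No assignment of truth values to the variables can make all 30 clauses true simultaneously.

The formula is UNSAT (unsatisfiable).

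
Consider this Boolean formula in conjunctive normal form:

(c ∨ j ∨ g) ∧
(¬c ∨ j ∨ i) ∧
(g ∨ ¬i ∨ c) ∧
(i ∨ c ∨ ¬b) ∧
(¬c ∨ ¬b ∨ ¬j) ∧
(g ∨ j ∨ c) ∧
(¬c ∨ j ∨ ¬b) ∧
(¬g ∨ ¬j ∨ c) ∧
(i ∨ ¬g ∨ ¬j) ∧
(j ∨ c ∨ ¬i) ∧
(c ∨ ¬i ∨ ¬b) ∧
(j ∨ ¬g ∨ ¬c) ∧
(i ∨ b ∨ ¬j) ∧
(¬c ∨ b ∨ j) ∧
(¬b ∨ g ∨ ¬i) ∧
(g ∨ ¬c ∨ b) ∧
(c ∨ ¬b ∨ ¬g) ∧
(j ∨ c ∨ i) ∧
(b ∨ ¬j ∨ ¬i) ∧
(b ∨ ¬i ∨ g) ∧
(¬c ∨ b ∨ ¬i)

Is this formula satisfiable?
No

No, the formula is not satisfiable.

No assignment of truth values to the variables can make all 21 clauses true simultaneously.

The formula is UNSAT (unsatisfiable).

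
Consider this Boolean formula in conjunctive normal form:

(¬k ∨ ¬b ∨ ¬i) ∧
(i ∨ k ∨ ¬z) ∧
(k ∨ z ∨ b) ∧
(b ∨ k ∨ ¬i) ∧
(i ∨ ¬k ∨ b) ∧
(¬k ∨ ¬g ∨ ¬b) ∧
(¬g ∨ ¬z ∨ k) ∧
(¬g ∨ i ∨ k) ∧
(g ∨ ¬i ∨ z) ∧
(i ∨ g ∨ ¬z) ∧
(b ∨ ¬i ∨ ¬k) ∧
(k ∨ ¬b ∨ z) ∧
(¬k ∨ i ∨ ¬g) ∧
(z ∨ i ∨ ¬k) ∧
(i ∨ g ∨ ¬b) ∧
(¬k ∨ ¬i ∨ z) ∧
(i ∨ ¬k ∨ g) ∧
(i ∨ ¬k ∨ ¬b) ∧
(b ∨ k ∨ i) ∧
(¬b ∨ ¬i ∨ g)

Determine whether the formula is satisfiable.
No

No, the formula is not satisfiable.

No assignment of truth values to the variables can make all 20 clauses true simultaneously.

The formula is UNSAT (unsatisfiable).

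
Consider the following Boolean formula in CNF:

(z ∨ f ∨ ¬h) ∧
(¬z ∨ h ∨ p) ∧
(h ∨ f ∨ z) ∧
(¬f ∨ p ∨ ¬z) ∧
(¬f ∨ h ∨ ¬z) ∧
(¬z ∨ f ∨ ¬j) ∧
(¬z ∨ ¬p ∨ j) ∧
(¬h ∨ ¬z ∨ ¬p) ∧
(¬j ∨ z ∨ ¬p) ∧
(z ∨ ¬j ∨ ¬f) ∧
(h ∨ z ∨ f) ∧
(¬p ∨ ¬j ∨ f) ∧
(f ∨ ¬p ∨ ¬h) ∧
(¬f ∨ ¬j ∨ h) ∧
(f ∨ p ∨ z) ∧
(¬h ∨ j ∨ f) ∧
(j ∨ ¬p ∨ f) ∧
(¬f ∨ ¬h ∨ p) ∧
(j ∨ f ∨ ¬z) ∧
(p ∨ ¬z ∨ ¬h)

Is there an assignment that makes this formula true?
Yes

Yes, the formula is satisfiable.

One satisfying assignment is: h=False, p=False, z=False, f=True, j=False

Verification: With this assignment, all 20 clauses evaluate to true.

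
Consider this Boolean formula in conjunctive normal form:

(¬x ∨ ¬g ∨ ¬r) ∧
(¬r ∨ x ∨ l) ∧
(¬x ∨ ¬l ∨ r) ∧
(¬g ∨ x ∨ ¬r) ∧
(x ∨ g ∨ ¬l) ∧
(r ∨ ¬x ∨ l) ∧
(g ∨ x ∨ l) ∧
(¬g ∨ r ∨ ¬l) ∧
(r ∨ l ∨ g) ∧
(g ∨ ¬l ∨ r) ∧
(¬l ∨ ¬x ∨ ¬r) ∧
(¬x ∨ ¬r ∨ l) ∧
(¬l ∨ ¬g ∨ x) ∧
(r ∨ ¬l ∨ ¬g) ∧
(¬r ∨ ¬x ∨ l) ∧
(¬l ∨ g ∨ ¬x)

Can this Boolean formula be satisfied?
Yes

Yes, the formula is satisfiable.

One satisfying assignment is: x=False, g=True, l=False, r=False

Verification: With this assignment, all 16 clauses evaluate to true.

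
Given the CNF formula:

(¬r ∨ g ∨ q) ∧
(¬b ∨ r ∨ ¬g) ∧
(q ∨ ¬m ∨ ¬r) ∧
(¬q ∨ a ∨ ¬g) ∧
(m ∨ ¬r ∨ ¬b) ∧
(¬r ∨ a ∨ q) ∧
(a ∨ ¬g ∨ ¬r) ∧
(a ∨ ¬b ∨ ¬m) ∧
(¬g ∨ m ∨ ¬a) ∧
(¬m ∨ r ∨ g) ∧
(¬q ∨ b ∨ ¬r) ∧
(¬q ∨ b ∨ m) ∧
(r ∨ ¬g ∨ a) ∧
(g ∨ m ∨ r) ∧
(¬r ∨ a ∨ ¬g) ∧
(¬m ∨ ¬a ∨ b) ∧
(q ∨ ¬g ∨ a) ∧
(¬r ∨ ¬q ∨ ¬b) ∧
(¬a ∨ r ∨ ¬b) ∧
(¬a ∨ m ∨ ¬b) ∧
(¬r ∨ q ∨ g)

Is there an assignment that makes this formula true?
No

No, the formula is not satisfiable.

No assignment of truth values to the variables can make all 21 clauses true simultaneously.

The formula is UNSAT (unsatisfiable).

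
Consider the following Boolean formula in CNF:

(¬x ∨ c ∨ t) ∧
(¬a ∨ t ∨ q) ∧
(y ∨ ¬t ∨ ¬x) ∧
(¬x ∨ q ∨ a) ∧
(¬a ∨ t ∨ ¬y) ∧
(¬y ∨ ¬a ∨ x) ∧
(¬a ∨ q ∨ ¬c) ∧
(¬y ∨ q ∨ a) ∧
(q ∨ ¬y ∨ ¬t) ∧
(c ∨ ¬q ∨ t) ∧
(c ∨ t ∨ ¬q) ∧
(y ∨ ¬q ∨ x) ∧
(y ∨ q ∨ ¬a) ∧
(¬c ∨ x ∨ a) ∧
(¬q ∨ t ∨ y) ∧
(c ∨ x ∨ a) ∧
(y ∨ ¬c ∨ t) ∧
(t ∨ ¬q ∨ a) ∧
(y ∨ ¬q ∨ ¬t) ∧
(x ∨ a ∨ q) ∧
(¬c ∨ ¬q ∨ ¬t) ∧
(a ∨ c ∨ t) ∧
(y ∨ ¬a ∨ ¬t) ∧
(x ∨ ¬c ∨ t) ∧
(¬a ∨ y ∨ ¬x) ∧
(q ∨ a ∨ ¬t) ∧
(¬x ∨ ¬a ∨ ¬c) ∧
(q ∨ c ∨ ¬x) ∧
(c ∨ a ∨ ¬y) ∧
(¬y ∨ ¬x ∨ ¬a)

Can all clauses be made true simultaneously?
No

No, the formula is not satisfiable.

No assignment of truth values to the variables can make all 30 clauses true simultaneously.

The formula is UNSAT (unsatisfiable).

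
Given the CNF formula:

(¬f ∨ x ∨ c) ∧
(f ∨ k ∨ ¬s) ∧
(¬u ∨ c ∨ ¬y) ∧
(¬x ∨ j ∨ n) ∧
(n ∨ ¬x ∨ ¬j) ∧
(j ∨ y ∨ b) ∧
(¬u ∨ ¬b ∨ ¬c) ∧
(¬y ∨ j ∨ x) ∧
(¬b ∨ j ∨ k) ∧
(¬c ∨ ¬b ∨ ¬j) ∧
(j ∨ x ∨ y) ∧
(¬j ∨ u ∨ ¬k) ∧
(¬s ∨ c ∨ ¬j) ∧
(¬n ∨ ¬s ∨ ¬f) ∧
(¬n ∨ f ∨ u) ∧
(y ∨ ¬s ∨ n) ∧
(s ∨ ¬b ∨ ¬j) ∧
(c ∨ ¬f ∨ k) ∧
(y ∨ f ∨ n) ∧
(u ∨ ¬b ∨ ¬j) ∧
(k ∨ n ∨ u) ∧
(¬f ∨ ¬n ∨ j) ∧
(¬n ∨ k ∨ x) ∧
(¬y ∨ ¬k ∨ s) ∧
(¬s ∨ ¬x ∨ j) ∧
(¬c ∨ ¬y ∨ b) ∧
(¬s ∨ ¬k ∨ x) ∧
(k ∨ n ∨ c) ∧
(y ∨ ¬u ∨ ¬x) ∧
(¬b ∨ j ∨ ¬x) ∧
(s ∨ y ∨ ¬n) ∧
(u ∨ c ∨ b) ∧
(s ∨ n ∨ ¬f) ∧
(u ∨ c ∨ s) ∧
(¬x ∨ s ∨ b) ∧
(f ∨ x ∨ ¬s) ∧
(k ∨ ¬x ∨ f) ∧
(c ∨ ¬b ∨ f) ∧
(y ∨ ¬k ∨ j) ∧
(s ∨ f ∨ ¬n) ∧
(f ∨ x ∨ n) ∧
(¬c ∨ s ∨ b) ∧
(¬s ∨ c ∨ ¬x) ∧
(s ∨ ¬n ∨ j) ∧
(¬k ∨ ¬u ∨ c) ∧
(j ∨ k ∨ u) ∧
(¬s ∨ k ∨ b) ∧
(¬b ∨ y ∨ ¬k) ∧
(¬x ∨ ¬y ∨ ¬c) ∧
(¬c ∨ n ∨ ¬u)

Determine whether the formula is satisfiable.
No

No, the formula is not satisfiable.

No assignment of truth values to the variables can make all 50 clauses true simultaneously.

The formula is UNSAT (unsatisfiable).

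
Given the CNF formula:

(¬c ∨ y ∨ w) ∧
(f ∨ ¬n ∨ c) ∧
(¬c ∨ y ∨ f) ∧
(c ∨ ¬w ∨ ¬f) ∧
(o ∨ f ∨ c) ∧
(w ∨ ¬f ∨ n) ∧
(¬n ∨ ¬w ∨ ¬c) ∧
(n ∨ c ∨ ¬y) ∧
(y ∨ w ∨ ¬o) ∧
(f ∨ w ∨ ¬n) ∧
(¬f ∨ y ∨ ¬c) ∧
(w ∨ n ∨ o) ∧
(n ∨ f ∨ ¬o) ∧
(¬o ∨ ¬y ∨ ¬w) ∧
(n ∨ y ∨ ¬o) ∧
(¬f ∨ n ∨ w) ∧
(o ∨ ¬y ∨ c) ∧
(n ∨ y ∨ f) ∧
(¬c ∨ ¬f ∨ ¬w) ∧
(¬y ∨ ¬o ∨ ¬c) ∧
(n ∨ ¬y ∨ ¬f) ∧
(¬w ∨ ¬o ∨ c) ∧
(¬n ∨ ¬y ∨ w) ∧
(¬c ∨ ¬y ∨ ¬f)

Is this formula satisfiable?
Yes

Yes, the formula is satisfiable.

One satisfying assignment is: c=True, o=False, n=False, y=True, f=False, w=True

Verification: With this assignment, all 24 clauses evaluate to true.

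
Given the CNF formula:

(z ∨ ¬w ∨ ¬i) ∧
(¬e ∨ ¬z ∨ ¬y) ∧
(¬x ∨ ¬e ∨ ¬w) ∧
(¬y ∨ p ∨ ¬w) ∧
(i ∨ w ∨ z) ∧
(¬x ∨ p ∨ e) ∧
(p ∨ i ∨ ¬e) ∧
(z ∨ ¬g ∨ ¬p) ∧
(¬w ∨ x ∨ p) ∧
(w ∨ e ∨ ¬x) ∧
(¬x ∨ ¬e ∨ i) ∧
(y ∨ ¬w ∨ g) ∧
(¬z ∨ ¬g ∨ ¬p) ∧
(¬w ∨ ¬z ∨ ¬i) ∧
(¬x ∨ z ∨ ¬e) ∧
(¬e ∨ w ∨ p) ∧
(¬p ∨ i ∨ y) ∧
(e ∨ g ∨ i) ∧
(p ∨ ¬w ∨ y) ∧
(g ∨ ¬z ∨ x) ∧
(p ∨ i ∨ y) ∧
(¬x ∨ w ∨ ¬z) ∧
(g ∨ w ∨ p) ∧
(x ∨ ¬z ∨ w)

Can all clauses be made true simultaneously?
Yes

Yes, the formula is satisfiable.

One satisfying assignment is: e=False, y=False, x=False, i=True, p=True, g=False, w=False, z=False

Verification: With this assignment, all 24 clauses evaluate to true.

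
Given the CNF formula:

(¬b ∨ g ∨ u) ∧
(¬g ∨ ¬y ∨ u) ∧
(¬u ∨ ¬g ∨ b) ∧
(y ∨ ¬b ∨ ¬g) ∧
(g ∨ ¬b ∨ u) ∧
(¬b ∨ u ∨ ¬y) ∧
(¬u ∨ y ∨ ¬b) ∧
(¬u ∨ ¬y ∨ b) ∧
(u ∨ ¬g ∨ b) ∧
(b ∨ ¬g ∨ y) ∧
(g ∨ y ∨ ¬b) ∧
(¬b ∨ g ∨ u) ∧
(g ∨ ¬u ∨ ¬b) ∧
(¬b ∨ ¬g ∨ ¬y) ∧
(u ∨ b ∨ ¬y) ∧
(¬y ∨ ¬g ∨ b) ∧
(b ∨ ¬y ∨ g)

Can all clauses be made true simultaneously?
Yes

Yes, the formula is satisfiable.

One satisfying assignment is: y=False, g=False, u=False, b=False

Verification: With this assignment, all 17 clauses evaluate to true.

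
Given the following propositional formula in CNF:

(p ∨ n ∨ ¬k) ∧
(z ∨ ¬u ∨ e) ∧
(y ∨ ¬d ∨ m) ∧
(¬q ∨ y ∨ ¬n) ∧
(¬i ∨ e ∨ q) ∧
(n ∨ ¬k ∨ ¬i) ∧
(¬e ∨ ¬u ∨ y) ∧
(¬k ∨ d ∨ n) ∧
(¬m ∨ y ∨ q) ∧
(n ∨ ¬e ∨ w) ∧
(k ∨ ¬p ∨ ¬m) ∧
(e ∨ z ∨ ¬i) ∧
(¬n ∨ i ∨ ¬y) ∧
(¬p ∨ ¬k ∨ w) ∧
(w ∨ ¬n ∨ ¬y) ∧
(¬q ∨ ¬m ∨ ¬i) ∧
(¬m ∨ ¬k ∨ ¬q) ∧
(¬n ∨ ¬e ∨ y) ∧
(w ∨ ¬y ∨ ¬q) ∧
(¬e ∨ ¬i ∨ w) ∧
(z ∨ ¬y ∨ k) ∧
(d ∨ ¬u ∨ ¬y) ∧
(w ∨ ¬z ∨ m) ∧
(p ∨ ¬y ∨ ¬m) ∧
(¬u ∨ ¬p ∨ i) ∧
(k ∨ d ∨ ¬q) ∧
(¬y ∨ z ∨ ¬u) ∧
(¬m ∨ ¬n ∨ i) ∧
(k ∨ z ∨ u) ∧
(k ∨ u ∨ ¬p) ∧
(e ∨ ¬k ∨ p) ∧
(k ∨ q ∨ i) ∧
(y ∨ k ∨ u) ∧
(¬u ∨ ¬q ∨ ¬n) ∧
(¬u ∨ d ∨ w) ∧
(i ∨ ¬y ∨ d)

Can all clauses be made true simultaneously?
Yes

Yes, the formula is satisfiable.

One satisfying assignment is: q=False, d=False, i=False, w=True, m=False, p=True, z=False, u=False, k=True, e=False, n=True, y=False

Verification: With this assignment, all 36 clauses evaluate to true.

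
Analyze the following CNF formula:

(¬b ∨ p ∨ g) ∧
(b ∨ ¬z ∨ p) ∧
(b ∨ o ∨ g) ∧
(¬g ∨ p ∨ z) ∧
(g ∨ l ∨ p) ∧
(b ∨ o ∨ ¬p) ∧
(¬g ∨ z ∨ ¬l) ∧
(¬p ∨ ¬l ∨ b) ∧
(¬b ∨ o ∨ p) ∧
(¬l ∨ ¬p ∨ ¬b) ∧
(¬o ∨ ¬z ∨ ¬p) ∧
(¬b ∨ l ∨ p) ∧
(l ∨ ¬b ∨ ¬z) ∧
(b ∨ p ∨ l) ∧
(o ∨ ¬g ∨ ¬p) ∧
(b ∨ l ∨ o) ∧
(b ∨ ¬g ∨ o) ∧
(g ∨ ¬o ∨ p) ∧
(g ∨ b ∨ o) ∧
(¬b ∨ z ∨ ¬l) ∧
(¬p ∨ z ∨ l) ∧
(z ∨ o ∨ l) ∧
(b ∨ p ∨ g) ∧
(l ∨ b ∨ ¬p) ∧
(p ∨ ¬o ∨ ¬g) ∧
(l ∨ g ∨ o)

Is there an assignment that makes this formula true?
No

No, the formula is not satisfiable.

No assignment of truth values to the variables can make all 26 clauses true simultaneously.

The formula is UNSAT (unsatisfiable).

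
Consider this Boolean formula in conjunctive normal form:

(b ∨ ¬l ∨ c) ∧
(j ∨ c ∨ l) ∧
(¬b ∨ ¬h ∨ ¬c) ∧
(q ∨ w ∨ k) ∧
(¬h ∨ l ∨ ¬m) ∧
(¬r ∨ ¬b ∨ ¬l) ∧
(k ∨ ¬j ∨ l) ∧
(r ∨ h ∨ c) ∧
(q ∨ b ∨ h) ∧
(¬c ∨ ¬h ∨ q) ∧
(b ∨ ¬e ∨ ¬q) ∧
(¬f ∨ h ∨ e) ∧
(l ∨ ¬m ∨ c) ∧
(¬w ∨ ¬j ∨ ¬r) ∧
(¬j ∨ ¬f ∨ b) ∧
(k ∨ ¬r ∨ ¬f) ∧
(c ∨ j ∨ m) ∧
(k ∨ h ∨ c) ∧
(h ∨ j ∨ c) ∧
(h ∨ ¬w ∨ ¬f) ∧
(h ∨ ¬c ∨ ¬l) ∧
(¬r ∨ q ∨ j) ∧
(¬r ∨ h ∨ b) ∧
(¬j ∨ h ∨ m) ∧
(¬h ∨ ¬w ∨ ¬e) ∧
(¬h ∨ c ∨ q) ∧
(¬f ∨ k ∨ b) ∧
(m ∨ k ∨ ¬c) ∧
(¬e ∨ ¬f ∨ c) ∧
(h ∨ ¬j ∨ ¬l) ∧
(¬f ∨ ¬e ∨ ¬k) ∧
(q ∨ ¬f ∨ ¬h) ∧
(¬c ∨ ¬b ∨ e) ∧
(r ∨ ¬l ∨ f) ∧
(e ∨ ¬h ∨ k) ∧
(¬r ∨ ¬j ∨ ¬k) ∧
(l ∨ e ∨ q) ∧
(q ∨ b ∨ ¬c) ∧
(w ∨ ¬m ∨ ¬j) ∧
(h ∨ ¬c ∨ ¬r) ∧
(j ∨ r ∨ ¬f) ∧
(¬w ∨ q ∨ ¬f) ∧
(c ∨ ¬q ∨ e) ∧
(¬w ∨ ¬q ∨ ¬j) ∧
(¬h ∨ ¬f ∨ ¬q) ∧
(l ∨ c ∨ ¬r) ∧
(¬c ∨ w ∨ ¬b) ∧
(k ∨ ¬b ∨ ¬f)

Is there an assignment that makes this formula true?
Yes

Yes, the formula is satisfiable.

One satisfying assignment is: c=True, j=False, e=False, q=True, b=False, r=False, w=False, h=False, l=False, m=False, f=False, k=True

Verification: With this assignment, all 48 clauses evaluate to true.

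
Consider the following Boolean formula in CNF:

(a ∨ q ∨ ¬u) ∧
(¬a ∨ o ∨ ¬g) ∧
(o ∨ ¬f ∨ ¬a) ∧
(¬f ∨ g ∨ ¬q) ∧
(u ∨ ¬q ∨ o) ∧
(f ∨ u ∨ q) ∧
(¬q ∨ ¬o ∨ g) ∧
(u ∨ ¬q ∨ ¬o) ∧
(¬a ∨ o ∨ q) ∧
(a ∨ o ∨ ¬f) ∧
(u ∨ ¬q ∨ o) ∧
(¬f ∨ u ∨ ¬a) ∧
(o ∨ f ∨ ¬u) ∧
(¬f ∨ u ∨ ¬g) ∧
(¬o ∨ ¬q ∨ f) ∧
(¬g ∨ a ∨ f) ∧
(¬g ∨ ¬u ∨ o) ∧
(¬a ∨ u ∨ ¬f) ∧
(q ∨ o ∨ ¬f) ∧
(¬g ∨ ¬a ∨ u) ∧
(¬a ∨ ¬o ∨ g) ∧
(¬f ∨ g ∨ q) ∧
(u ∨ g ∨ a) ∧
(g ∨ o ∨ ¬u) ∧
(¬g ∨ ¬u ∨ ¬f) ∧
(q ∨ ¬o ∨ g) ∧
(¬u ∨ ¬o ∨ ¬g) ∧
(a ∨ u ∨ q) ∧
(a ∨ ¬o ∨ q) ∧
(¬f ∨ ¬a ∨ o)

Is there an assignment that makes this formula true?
No

No, the formula is not satisfiable.

No assignment of truth values to the variables can make all 30 clauses true simultaneously.

The formula is UNSAT (unsatisfiable).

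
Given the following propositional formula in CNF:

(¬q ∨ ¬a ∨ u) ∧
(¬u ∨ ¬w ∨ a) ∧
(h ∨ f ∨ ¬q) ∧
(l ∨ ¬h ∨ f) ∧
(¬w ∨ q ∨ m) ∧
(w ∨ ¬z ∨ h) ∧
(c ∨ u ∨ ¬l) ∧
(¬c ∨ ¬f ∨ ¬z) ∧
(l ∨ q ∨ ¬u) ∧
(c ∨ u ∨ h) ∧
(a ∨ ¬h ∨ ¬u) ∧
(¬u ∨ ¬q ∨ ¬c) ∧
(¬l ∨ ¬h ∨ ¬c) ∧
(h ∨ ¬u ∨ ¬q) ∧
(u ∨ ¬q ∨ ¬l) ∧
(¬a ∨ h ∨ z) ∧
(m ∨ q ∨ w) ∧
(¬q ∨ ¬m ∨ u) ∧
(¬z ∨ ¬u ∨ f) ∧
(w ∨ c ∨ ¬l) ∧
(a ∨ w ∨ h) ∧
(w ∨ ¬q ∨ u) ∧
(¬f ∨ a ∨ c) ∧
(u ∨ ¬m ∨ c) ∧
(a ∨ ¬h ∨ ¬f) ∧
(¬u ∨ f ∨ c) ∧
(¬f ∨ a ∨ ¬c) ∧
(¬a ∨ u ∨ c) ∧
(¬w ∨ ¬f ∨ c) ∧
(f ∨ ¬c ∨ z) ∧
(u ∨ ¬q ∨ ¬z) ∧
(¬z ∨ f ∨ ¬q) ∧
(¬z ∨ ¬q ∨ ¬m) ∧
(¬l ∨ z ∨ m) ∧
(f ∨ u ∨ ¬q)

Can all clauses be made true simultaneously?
Yes

Yes, the formula is satisfiable.

One satisfying assignment is: a=True, w=False, h=True, u=True, q=True, m=False, f=True, l=False, z=False, c=False

Verification: With this assignment, all 35 clauses evaluate to true.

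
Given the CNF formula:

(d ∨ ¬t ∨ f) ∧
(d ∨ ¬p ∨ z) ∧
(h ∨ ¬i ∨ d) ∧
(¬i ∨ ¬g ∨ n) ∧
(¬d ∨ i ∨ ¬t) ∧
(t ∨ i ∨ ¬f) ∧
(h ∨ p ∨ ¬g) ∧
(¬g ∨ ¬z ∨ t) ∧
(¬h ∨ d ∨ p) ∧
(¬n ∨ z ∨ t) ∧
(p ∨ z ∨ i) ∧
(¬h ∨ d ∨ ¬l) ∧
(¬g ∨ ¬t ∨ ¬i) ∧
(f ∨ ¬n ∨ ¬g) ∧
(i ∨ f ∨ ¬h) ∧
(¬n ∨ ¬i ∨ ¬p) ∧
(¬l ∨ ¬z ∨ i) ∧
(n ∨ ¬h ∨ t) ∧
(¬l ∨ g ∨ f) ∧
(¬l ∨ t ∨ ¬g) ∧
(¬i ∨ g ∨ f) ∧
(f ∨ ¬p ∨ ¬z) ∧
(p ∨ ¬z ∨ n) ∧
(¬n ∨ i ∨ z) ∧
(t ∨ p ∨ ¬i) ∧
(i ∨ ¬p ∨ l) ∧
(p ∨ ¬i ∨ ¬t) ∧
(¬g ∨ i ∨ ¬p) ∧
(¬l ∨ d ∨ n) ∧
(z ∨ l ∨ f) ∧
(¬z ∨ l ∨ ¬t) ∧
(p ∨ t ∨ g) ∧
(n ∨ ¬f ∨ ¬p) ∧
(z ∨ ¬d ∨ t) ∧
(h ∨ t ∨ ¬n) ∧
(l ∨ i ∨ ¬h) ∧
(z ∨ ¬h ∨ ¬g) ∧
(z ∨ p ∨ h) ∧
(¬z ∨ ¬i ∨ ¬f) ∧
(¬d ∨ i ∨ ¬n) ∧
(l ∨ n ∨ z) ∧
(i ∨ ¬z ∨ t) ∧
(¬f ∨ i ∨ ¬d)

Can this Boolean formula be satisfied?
No

No, the formula is not satisfiable.

No assignment of truth values to the variables can make all 43 clauses true simultaneously.

The formula is UNSAT (unsatisfiable).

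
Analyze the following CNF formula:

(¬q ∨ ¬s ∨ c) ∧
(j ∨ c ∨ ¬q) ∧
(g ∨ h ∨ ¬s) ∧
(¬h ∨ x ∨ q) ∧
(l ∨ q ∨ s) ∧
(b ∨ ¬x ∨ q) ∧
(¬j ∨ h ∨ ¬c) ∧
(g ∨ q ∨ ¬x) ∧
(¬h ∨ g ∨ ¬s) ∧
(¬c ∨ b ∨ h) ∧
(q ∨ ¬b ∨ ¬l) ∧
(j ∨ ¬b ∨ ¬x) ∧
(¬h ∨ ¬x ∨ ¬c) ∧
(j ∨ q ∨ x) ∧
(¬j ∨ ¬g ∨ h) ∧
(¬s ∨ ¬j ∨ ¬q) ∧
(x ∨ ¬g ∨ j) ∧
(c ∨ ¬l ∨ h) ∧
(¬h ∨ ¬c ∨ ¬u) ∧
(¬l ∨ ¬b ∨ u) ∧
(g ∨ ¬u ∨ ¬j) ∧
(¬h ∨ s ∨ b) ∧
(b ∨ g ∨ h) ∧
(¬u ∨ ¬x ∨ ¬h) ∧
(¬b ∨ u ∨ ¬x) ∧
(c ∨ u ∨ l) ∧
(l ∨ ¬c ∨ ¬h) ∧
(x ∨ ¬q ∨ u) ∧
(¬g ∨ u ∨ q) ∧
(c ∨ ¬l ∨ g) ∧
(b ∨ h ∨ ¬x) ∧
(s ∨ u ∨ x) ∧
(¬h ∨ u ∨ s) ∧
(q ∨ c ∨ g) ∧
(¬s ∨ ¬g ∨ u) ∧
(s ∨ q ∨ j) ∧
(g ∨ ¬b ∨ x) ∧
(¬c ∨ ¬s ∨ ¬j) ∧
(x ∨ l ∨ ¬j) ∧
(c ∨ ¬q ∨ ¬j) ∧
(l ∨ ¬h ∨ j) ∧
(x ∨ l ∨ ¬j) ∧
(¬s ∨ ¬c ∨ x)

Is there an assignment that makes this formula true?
No

No, the formula is not satisfiable.

No assignment of truth values to the variables can make all 43 clauses true simultaneously.

The formula is UNSAT (unsatisfiable).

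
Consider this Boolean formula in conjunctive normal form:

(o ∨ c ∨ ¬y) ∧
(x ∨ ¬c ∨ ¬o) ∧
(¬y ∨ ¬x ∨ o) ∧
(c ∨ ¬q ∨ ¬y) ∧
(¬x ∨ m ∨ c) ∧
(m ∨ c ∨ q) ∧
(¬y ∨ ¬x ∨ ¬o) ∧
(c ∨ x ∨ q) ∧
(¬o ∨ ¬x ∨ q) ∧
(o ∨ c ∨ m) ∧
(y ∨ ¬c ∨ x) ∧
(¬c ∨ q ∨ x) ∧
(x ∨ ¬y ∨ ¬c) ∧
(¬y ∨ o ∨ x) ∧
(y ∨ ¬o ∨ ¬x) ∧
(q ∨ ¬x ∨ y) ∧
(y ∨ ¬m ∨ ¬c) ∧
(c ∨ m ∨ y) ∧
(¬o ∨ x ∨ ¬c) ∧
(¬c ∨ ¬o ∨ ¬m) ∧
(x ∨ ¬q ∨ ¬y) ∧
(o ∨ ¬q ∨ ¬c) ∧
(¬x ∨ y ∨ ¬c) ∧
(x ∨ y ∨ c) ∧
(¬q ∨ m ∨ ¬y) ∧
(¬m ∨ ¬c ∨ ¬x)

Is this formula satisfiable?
Yes

Yes, the formula is satisfiable.

One satisfying assignment is: x=True, c=False, m=True, y=False, q=True, o=False

Verification: With this assignment, all 26 clauses evaluate to true.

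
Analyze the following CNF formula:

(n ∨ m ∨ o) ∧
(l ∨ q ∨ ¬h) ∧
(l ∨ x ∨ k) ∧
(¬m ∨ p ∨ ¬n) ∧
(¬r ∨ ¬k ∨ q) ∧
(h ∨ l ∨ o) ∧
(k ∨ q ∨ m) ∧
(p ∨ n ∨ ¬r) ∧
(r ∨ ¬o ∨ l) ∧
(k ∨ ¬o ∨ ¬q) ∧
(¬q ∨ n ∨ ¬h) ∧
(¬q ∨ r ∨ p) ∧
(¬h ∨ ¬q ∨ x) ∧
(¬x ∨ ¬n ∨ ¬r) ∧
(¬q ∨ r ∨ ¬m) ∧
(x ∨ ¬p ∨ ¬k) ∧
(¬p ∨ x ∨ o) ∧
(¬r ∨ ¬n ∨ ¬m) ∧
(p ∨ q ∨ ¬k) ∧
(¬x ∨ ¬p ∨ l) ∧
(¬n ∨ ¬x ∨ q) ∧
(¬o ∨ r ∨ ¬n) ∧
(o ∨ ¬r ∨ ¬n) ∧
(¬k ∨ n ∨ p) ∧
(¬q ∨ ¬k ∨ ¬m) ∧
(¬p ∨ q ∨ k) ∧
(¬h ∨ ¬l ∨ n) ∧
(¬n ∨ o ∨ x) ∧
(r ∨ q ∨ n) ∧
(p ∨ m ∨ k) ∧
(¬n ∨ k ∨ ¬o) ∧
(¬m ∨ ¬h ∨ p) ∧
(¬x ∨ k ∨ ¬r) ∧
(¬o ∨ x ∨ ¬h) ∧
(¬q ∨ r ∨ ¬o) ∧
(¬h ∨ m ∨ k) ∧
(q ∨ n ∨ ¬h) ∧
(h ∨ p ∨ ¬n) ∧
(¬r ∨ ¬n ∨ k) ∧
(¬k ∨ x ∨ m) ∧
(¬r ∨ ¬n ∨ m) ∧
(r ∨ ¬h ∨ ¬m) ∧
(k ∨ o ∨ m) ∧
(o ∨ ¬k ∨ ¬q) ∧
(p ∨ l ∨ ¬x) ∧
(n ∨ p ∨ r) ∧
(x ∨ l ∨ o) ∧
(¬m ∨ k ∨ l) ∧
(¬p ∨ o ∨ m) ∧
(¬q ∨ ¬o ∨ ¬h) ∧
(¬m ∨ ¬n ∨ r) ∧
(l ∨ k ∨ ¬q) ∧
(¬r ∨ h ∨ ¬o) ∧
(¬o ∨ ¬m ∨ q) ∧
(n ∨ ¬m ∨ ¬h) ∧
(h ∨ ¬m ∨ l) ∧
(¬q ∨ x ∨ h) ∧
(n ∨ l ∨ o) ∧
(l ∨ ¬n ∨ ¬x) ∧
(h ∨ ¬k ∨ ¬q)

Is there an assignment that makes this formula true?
No

No, the formula is not satisfiable.

No assignment of truth values to the variables can make all 60 clauses true simultaneously.

The formula is UNSAT (unsatisfiable).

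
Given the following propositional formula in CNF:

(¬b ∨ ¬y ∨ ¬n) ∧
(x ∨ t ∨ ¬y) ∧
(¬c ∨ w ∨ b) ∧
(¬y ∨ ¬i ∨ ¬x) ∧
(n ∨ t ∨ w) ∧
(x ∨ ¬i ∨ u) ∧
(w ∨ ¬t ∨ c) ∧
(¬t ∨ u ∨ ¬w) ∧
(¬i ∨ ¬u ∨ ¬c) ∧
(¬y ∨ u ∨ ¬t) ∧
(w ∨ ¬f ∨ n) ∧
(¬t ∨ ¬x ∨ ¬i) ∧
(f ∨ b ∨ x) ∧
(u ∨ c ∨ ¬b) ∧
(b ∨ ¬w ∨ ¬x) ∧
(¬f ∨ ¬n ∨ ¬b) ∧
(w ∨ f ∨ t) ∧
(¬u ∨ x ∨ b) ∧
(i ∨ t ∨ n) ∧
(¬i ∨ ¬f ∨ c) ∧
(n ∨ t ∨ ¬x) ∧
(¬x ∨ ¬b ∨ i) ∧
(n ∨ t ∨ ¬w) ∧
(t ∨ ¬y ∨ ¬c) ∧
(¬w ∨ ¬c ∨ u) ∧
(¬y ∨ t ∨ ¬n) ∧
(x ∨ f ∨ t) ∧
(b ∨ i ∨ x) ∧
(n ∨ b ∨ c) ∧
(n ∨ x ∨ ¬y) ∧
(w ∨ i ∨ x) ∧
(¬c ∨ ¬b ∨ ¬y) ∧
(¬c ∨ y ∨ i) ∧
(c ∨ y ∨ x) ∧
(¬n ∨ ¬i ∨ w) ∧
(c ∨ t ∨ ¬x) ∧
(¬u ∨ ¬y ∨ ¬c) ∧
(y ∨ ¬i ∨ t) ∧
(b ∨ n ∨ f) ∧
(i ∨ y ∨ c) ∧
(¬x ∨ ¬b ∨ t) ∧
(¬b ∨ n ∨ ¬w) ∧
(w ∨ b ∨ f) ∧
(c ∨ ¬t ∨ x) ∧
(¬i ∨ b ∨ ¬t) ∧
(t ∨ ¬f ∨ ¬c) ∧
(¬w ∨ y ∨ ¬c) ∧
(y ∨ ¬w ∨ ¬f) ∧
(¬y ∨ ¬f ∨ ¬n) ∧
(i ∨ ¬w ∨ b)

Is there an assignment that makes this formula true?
No

No, the formula is not satisfiable.

No assignment of truth values to the variables can make all 50 clauses true simultaneously.

The formula is UNSAT (unsatisfiable).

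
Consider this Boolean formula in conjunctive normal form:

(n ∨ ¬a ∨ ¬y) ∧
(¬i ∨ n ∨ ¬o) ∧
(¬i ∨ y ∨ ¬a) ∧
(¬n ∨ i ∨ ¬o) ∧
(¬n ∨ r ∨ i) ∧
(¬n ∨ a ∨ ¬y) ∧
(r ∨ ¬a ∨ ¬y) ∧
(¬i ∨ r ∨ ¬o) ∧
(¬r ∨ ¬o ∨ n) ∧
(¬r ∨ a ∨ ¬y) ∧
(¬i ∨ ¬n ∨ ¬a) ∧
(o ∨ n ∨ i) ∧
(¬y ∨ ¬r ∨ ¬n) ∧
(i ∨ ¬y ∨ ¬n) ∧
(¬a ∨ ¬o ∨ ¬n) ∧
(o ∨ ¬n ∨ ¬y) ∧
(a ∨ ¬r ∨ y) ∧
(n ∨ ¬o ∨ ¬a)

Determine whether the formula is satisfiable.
Yes

Yes, the formula is satisfiable.

One satisfying assignment is: a=False, r=False, i=False, n=False, y=False, o=True

Verification: With this assignment, all 18 clauses evaluate to true.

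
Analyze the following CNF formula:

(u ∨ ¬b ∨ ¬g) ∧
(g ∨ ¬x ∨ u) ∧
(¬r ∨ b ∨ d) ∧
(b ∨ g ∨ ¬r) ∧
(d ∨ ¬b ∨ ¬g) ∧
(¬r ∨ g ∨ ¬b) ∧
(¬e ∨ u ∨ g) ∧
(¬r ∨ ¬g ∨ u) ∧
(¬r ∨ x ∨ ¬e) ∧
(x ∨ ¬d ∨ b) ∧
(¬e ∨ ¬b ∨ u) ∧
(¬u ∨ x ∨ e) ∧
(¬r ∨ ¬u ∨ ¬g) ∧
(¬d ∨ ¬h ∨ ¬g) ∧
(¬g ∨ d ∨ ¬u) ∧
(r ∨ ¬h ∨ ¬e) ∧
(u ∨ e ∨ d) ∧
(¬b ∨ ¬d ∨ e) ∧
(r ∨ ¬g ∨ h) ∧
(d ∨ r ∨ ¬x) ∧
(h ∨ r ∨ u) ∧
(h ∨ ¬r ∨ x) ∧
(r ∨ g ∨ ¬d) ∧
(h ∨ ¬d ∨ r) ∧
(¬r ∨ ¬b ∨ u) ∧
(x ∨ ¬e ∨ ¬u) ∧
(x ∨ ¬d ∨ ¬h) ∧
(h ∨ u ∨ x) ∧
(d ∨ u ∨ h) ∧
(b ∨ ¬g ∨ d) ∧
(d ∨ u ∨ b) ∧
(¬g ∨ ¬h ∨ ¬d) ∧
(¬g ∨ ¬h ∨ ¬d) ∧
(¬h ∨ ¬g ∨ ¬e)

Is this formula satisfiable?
No

No, the formula is not satisfiable.

No assignment of truth values to the variables can make all 34 clauses true simultaneously.

The formula is UNSAT (unsatisfiable).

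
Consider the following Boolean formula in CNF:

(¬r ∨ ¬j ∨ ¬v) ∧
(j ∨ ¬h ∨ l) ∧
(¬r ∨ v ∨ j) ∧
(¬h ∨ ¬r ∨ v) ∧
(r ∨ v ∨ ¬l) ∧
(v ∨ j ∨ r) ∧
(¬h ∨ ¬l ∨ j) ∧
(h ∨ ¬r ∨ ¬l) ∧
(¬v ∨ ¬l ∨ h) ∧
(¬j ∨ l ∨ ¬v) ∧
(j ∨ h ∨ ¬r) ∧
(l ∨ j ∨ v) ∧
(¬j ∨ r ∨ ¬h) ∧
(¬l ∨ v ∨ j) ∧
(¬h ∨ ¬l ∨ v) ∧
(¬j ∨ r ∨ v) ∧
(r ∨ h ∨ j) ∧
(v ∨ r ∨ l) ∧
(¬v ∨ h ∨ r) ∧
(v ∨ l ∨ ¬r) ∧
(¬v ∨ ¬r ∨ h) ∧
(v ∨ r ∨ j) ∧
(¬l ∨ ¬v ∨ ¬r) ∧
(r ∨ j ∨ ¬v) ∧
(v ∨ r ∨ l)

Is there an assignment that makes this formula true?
No

No, the formula is not satisfiable.

No assignment of truth values to the variables can make all 25 clauses true simultaneously.

The formula is UNSAT (unsatisfiable).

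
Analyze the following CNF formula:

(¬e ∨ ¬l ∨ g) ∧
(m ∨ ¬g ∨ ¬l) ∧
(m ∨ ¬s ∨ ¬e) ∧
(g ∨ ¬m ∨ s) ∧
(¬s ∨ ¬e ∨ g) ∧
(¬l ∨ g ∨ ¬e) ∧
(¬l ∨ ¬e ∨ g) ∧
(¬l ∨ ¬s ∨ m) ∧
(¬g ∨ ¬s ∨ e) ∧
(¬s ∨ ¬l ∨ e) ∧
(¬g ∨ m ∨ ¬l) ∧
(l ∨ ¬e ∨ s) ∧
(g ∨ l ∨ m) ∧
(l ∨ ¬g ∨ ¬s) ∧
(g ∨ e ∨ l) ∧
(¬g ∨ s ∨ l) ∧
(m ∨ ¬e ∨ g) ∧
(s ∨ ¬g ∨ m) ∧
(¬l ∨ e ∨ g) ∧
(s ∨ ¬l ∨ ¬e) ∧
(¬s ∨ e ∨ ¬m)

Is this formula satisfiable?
Yes

Yes, the formula is satisfiable.

One satisfying assignment is: s=False, m=True, g=True, e=False, l=True

Verification: With this assignment, all 21 clauses evaluate to true.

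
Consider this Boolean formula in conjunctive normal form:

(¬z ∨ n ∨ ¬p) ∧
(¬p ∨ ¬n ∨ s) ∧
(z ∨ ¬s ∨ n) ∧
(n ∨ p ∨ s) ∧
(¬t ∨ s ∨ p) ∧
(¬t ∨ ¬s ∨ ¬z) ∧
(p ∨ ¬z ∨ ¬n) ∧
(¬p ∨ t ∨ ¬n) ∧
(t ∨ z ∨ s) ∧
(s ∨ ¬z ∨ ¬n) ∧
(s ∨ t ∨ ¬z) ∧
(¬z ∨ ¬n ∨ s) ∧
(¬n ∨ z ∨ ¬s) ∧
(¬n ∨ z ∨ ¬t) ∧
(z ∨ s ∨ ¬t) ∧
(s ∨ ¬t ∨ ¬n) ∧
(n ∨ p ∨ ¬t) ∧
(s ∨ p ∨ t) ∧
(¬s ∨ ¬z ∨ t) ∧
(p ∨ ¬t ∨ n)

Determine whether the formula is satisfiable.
No

No, the formula is not satisfiable.

No assignment of truth values to the variables can make all 20 clauses true simultaneously.

The formula is UNSAT (unsatisfiable).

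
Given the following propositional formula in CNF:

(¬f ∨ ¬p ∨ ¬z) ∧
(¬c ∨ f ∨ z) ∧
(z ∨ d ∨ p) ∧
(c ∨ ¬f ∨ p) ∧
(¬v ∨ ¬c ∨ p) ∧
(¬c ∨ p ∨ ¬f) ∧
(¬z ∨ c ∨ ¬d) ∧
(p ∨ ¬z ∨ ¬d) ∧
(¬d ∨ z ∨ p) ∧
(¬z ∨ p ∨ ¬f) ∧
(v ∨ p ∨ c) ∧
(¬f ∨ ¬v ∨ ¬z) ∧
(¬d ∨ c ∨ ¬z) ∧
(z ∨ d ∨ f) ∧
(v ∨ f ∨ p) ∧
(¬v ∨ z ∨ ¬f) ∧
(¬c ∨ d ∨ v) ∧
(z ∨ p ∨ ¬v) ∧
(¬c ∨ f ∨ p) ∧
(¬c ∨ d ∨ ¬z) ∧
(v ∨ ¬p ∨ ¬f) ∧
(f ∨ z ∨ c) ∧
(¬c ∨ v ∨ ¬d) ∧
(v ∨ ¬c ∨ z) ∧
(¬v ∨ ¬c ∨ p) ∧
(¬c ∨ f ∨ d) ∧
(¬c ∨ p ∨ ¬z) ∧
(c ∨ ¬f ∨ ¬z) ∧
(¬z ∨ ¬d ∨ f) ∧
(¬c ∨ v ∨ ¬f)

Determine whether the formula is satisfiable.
Yes

Yes, the formula is satisfiable.

One satisfying assignment is: d=False, v=False, f=False, z=True, p=True, c=False

Verification: With this assignment, all 30 clauses evaluate to true.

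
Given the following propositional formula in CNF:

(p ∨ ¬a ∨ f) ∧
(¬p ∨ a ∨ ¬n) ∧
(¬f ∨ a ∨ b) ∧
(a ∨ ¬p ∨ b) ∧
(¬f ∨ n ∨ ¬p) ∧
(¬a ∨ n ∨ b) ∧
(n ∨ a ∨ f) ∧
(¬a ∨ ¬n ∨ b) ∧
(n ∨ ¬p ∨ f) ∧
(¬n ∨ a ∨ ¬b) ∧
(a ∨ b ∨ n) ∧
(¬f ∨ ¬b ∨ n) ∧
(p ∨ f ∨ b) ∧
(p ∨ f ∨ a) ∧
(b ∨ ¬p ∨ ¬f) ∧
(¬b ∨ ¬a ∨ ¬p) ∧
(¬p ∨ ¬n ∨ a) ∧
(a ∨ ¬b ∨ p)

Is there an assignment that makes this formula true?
Yes

Yes, the formula is satisfiable.

One satisfying assignment is: b=True, n=True, f=True, a=True, p=False

Verification: With this assignment, all 18 clauses evaluate to true.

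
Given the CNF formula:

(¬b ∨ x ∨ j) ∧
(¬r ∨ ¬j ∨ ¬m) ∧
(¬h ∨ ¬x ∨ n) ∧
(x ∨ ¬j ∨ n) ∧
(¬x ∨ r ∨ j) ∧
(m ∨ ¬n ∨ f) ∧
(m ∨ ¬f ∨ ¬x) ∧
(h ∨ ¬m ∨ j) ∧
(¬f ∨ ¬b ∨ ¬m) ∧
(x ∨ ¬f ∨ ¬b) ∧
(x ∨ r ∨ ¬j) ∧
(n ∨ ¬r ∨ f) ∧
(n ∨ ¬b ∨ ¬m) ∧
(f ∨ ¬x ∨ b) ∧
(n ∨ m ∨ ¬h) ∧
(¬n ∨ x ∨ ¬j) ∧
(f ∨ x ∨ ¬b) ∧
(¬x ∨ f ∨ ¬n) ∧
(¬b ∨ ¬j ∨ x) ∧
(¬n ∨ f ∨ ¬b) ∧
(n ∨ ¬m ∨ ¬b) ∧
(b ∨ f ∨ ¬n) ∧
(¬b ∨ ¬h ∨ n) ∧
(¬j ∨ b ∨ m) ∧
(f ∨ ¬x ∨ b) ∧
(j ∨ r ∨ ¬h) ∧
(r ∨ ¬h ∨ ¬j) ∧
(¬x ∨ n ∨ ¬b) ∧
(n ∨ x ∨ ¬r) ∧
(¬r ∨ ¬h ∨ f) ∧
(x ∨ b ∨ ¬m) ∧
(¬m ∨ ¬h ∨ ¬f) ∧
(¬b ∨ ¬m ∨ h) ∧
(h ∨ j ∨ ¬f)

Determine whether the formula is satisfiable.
Yes

Yes, the formula is satisfiable.

One satisfying assignment is: h=False, m=False, f=False, x=False, r=False, j=False, n=False, b=False

Verification: With this assignment, all 34 clauses evaluate to true.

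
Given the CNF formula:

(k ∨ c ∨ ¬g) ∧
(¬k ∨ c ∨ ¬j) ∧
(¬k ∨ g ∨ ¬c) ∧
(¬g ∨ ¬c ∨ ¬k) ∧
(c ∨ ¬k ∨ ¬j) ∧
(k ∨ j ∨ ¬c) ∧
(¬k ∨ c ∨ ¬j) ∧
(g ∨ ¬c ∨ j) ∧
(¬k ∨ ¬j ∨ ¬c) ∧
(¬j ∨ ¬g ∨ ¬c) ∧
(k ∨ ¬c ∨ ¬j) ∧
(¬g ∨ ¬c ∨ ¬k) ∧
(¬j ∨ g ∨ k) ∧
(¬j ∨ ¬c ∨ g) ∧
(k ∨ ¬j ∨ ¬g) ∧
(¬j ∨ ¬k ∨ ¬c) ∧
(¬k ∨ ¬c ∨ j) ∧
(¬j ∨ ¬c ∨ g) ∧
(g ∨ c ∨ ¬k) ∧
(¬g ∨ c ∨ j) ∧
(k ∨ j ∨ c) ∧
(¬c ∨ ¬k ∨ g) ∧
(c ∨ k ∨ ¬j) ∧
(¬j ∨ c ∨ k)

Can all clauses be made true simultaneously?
No

No, the formula is not satisfiable.

No assignment of truth values to the variables can make all 24 clauses true simultaneously.

The formula is UNSAT (unsatisfiable).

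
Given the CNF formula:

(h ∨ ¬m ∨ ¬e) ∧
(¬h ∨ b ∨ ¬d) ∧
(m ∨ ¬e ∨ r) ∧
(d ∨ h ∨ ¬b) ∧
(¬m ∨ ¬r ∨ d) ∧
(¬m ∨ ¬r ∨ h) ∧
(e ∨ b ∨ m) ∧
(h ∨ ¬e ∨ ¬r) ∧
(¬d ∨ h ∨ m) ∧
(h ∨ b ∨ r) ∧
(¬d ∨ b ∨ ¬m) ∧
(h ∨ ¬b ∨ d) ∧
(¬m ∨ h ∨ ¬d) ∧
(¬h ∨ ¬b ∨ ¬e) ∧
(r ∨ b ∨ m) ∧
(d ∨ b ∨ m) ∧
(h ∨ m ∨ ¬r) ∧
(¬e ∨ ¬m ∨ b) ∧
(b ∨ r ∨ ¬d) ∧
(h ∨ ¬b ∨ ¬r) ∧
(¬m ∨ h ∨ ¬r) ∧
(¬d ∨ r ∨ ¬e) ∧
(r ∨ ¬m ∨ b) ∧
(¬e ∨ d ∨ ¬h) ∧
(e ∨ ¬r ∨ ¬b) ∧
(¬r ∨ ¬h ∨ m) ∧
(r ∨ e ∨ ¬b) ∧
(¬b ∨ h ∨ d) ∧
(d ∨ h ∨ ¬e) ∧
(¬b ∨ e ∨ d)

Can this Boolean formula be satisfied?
No

No, the formula is not satisfiable.

No assignment of truth values to the variables can make all 30 clauses true simultaneously.

The formula is UNSAT (unsatisfiable).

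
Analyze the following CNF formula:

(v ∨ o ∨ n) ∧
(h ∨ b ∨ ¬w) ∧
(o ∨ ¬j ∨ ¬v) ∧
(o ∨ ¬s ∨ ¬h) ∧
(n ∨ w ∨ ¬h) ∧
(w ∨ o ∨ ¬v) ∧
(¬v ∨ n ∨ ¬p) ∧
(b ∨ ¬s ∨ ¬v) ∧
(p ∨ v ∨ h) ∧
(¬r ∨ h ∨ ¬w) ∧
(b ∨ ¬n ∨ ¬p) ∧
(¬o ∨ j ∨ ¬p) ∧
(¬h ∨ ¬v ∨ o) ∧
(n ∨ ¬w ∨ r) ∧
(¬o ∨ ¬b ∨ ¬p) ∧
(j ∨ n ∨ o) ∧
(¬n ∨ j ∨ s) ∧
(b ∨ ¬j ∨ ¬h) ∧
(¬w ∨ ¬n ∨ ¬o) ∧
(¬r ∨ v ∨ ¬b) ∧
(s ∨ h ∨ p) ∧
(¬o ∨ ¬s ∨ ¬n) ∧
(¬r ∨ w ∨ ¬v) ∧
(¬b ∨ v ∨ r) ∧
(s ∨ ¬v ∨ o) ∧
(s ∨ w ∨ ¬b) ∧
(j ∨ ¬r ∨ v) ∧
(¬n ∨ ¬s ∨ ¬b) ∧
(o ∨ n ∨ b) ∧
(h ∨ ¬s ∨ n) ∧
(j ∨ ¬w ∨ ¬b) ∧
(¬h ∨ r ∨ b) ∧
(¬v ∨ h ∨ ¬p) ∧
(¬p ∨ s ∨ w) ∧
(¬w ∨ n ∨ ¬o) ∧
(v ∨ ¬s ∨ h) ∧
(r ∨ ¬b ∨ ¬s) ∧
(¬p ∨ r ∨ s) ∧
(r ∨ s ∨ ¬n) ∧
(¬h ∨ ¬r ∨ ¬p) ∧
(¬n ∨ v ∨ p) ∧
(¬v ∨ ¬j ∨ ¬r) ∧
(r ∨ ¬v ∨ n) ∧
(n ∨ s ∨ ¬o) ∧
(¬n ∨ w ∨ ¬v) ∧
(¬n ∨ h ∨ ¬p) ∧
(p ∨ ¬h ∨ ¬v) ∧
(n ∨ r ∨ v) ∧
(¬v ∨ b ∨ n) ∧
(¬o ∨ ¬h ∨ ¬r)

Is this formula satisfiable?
No

No, the formula is not satisfiable.

No assignment of truth values to the variables can make all 50 clauses true simultaneously.

The formula is UNSAT (unsatisfiable).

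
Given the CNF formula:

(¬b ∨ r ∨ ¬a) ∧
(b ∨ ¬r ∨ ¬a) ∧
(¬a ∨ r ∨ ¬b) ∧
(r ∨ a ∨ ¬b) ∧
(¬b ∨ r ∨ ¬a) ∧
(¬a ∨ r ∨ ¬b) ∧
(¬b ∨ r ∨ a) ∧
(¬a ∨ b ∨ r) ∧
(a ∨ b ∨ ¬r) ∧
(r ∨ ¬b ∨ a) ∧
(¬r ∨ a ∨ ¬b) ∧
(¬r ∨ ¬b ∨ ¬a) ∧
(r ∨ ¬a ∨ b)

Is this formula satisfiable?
Yes

Yes, the formula is satisfiable.

One satisfying assignment is: a=False, r=False, b=False

Verification: With this assignment, all 13 clauses evaluate to true.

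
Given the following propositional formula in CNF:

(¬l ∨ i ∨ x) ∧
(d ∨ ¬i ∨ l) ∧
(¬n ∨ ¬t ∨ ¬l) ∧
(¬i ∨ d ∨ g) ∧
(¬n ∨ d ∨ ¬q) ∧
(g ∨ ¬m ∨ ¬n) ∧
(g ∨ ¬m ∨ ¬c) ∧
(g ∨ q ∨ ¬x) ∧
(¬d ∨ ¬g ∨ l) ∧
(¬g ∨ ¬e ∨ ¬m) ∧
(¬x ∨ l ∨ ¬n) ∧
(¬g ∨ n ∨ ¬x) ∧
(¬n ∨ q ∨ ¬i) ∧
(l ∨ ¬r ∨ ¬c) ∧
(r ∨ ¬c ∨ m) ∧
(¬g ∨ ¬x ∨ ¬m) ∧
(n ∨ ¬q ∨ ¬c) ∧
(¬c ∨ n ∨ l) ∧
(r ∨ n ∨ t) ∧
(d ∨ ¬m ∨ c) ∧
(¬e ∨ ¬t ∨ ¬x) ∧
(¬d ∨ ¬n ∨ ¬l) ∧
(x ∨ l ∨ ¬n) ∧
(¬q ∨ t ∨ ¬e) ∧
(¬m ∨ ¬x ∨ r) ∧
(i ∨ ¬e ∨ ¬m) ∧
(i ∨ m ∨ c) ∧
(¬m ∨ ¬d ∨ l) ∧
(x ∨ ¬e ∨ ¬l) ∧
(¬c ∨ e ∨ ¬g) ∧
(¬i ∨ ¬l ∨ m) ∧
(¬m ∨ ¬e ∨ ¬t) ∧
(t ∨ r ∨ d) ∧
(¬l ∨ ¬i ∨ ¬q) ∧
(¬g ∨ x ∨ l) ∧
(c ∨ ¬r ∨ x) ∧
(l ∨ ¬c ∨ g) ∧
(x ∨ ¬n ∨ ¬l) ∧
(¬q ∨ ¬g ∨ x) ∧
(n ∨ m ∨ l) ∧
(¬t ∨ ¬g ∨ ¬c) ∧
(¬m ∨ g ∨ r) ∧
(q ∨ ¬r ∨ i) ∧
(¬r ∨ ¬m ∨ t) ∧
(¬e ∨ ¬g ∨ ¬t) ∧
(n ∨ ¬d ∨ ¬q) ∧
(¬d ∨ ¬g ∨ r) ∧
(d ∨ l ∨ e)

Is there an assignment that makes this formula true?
No

No, the formula is not satisfiable.

No assignment of truth values to the variables can make all 48 clauses true simultaneously.

The formula is UNSAT (unsatisfiable).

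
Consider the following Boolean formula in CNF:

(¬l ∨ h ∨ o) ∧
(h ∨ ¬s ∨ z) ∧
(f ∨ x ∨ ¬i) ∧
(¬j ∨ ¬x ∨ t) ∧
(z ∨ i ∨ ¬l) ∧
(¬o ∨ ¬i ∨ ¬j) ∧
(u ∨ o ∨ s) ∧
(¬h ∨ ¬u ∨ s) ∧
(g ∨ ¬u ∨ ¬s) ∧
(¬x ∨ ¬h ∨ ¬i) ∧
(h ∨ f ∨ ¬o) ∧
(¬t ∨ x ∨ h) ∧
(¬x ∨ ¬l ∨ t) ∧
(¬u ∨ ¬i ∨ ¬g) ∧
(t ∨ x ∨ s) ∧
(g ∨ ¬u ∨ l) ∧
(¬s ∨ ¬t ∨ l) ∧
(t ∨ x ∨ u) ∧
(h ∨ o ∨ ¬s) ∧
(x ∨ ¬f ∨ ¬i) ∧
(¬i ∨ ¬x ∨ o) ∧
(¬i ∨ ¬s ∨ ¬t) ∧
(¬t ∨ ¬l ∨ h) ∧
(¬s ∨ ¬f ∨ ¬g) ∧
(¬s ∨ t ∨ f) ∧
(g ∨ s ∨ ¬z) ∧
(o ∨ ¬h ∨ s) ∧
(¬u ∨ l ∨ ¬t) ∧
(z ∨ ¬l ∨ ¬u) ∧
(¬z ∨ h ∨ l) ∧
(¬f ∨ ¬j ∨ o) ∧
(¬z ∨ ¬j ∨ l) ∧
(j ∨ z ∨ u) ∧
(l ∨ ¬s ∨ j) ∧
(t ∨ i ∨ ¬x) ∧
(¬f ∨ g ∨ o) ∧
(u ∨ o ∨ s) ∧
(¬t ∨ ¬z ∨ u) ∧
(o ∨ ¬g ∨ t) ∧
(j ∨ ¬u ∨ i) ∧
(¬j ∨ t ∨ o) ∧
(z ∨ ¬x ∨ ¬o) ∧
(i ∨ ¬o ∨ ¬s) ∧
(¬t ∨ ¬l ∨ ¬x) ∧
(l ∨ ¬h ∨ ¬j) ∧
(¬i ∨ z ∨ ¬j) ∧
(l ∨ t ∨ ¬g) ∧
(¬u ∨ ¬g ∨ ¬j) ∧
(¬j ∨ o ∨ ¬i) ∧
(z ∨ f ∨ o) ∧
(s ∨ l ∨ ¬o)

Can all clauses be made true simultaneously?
No

No, the formula is not satisfiable.

No assignment of truth values to the variables can make all 51 clauses true simultaneously.

The formula is UNSAT (unsatisfiable).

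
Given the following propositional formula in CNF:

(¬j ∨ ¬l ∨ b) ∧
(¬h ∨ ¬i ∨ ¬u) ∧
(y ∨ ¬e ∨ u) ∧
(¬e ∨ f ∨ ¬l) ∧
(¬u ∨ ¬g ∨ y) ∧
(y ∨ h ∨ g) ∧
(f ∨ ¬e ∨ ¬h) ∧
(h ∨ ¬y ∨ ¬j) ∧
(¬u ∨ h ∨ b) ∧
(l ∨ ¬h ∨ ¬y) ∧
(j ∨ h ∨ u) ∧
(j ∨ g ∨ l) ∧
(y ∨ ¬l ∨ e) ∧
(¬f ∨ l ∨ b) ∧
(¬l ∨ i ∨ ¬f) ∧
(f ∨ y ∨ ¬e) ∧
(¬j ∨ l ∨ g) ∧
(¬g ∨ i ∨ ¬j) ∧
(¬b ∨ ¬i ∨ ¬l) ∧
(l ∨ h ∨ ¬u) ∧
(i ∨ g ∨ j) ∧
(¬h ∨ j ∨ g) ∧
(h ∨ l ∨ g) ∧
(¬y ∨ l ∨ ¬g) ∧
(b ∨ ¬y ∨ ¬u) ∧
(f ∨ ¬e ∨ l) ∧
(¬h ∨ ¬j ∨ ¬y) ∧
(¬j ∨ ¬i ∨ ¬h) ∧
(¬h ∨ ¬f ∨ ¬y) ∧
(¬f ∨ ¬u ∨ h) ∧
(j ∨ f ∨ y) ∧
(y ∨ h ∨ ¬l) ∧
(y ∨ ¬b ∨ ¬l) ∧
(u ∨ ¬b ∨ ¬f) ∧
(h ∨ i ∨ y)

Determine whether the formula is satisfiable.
Yes

Yes, the formula is satisfiable.

One satisfying assignment is: u=False, g=True, b=False, e=False, h=False, i=True, l=False, j=True, y=False, f=False

Verification: With this assignment, all 35 clauses evaluate to true.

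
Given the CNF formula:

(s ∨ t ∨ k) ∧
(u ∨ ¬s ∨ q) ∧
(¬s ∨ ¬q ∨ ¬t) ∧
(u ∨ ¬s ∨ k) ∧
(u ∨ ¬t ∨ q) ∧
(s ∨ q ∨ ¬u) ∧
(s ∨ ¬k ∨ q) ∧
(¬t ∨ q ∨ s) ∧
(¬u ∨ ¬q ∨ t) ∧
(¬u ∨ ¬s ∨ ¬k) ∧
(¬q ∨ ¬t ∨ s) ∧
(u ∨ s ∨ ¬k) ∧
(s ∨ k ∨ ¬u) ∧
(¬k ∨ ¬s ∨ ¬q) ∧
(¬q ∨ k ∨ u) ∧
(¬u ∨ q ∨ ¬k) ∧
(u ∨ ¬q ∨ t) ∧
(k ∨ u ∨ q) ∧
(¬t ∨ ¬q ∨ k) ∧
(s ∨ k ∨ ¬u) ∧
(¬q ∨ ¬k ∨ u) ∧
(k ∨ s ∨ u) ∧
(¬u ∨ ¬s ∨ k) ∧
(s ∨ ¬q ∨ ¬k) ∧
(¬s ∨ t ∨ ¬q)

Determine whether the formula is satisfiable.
No

No, the formula is not satisfiable.

No assignment of truth values to the variables can make all 25 clauses true simultaneously.

The formula is UNSAT (unsatisfiable).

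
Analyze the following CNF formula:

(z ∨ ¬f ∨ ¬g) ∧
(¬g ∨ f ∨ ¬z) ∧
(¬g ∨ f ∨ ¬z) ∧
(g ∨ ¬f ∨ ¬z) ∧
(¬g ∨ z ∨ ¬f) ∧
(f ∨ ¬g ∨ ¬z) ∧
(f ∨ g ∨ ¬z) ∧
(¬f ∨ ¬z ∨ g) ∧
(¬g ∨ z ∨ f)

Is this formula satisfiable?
Yes

Yes, the formula is satisfiable.

One satisfying assignment is: z=False, f=False, g=False

Verification: With this assignment, all 9 clauses evaluate to true.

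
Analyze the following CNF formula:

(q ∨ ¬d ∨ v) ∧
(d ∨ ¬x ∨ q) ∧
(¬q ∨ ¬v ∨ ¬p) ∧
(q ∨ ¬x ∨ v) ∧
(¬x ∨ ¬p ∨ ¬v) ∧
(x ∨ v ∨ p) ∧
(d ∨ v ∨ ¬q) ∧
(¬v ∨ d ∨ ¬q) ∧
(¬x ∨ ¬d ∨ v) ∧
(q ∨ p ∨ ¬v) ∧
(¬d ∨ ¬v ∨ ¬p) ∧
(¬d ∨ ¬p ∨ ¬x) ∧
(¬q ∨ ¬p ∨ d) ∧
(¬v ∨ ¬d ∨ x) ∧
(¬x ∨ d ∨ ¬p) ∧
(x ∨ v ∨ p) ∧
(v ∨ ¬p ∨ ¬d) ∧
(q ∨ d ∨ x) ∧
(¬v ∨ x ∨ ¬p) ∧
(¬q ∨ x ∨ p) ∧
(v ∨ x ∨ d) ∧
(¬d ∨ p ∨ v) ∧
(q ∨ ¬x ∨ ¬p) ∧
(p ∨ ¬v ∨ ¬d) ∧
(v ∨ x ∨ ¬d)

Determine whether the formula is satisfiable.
No

No, the formula is not satisfiable.

No assignment of truth values to the variables can make all 25 clauses true simultaneously.

The formula is UNSAT (unsatisfiable).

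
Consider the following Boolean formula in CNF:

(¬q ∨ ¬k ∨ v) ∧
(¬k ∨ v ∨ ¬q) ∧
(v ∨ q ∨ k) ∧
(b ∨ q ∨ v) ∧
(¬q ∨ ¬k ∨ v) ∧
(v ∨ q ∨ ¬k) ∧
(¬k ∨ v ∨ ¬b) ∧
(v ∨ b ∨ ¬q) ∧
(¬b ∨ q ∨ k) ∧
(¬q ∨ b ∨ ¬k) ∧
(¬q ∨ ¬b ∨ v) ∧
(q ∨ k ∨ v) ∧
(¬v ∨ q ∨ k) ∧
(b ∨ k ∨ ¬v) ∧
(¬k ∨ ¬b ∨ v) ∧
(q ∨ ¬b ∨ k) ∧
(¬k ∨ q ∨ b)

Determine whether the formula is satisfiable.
Yes

Yes, the formula is satisfiable.

One satisfying assignment is: q=True, v=True, b=True, k=True

Verification: With this assignment, all 17 clauses evaluate to true.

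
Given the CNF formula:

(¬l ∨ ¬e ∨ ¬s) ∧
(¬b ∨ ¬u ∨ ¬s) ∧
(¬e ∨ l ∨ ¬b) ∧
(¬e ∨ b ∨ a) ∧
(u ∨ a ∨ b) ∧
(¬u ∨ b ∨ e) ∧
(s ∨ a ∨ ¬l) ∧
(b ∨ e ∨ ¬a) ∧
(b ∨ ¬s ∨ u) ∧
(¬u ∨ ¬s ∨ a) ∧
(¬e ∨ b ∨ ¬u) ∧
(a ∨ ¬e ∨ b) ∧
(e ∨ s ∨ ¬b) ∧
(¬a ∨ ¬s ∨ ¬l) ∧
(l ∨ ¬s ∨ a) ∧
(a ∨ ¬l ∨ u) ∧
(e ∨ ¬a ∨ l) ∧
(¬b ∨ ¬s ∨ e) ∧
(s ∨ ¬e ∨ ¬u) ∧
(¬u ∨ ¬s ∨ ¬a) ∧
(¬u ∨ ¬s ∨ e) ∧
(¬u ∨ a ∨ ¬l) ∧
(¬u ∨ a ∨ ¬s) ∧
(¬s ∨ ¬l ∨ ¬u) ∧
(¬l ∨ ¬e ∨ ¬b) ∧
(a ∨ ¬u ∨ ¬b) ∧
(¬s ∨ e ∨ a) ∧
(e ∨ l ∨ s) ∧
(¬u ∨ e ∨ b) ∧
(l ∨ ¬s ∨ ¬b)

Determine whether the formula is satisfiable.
Yes

Yes, the formula is satisfiable.

One satisfying assignment is: e=True, a=True, b=False, u=False, l=False, s=False

Verification: With this assignment, all 30 clauses evaluate to true.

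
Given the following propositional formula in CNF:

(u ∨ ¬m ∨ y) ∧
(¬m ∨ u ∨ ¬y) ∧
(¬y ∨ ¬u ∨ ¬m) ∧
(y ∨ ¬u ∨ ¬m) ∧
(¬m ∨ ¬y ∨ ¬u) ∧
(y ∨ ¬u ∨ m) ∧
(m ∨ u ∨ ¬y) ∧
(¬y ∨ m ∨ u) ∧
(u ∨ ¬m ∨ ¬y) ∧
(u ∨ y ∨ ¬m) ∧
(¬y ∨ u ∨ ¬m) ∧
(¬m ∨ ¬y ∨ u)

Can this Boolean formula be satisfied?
Yes

Yes, the formula is satisfiable.

One satisfying assignment is: m=False, y=False, u=False

Verification: With this assignment, all 12 clauses evaluate to true.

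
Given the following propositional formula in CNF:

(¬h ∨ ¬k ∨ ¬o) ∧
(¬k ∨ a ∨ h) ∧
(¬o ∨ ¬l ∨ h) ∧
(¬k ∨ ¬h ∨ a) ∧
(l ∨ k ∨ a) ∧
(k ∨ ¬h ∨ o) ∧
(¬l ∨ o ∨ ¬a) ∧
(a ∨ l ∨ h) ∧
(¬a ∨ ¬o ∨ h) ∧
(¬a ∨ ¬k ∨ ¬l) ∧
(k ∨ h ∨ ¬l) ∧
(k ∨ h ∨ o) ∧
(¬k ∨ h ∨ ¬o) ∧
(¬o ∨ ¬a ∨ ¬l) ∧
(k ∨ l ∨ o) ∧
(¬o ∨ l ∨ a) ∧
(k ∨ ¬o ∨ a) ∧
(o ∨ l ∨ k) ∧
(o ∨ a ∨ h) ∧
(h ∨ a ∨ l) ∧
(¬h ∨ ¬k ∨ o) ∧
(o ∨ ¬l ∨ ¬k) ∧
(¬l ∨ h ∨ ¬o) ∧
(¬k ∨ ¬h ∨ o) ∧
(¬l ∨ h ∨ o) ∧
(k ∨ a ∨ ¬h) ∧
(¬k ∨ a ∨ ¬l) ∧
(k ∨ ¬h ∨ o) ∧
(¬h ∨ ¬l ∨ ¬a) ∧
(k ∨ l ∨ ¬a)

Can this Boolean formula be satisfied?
Yes

Yes, the formula is satisfiable.

One satisfying assignment is: k=True, h=False, a=True, l=False, o=False

Verification: With this assignment, all 30 clauses evaluate to true.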